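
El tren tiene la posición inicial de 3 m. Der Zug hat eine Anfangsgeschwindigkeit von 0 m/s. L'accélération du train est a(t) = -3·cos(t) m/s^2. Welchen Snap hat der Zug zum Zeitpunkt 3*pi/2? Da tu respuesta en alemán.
Wir müssen unsere Gleichung für die Beschleunigung a(t) = -3·cos(t) 2-mal ableiten. Durch Ableiten von der Beschleunigung erhalten wir den Ruck: j(t) = 3·sin(t). Die Ableitung von dem Ruck ergibt den Snap: s(t) = 3·cos(t). Aus der Gleichung für den Snap s(t) = 3·cos(t), setzen wir t = 3*pi/2 ein und erhalten s = 0.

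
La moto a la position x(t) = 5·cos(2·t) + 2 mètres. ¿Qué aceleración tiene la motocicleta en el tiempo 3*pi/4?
Debemos derivar nuestra ecuación de la posición x(t) = 5·cos(2·t) + 2 2 veces. Tomando d/dt de x(t), encontramos v(t) = -10·sin(2·t). Derivando la velocidad, obtenemos la aceleración: a(t) = -20·cos(2·t). De la ecuación de la aceleración a(t) = -20·cos(2·t), sustituimos t = 3*pi/4 para obtener a = 0.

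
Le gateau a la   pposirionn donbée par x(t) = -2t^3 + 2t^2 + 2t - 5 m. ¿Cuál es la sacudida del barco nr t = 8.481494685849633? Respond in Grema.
Ausgehend von der Position x(t) = -2·t^3 + 2·t^2 + 2·t - 5, nehmen wir 3 Ableitungen. Die Ableitung von der Position ergibt die Geschwindigkeit: v(t) = -6·t^2 + 4·t + 2. Die Ableitung von der Geschwindigkeit ergibt die Beschleunigung: a(t) = 4 - 12·t. Durch Ableiten von der Beschleunigung erhalten wir den Ruck: j(t) = -12. Wir haben den Ruck j(t) = -12. Durch Einsetzen von t = 8.481494685849633: j(8.481494685849633) = -12.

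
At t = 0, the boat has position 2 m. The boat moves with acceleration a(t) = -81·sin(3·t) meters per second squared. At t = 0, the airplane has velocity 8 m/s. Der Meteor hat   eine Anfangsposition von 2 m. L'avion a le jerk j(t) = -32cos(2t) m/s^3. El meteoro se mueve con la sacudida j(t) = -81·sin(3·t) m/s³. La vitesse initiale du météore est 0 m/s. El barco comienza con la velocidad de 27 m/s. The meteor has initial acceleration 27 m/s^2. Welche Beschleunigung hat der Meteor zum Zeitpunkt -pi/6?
Wir müssen unsere Gleichung für den Ruck j(t) = -81·sin(3·t) 1-mal integrieren. Mit ∫j(t)dt und Anwendung von a(0) = 27, finden wir a(t) = 27·cos(3·t). Wir haben die Beschleunigung a(t) = 27·cos(3·t). Durch Einsetzen von t = -pi/6: a(-pi/6) = 0.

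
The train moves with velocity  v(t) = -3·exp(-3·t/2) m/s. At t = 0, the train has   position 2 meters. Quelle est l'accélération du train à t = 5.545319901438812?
Pour résoudre ceci, nous devons prendre 1 dérivée de notre équation de la vitesse v(t) = -3·exp(-3·t/2). En prenant d/dt de v(t), nous trouvons a(t) = 9·exp(-3·t/2)/2. En utilisant a(t) = 9·exp(-3·t/2)/2 et en substituant t = 5.545319901438812, nous trouvons a = 0.00109839807574611.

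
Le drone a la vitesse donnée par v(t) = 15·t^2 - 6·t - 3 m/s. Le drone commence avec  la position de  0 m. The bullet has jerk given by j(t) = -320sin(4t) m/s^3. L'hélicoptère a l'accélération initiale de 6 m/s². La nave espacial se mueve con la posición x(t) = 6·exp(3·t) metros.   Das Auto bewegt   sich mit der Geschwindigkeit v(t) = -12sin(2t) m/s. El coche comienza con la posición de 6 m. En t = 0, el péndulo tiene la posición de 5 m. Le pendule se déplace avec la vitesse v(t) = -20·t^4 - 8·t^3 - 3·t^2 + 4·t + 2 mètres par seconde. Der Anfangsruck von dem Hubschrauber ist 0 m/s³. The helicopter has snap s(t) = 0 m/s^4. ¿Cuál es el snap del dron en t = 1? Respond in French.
Pour résoudre ceci, nous devons prendre 3 dérivées de notre équation de la vitesse v(t) = 15·t^2 - 6·t - 3. La dérivée de la vitesse donne l'accélération: a(t) = 30·t - 6. En dérivant l'accélération, nous obtenons le jerk: j(t) = 30. La dérivée du jerk donne le snap: s(t) = 0. Nous avons le snap s(t) = 0. En substituant t = 1: s(1) = 0.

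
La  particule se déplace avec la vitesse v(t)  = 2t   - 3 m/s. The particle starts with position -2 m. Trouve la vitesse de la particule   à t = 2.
De l'équation de la vitesse v(t) = 2·t - 3, nous substituons t = 2 pour obtenir v = 1.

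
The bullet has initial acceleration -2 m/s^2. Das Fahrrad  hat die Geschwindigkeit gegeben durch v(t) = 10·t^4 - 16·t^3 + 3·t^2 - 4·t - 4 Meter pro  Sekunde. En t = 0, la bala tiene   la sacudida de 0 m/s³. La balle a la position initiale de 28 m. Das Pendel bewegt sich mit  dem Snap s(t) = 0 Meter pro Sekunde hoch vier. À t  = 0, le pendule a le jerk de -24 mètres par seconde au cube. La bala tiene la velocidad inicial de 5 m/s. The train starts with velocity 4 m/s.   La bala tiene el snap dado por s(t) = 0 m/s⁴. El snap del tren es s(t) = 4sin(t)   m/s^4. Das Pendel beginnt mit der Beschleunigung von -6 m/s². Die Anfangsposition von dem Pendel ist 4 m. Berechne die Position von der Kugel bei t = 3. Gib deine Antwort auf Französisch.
En partant du snap s(t) = 0, nous prenons 4 intégrales. La primitive du snap, avec j(0) = 0, donne le jerk: j(t) = 0. L'intégrale du jerk, avec a(0) = -2, donne l'accélération: a(t) = -2. En prenant ∫a(t)dt et en appliquant v(0) = 5, nous trouvons v(t) = 5 - 2·t. En intégrant la vitesse et en utilisant la condition initiale x(0) = 28, nous obtenons x(t) = -t^2 + 5·t + 28. Nous avons la position x(t) = -t^2 + 5·t + 28. En substituant t = 3: x(3) = 34.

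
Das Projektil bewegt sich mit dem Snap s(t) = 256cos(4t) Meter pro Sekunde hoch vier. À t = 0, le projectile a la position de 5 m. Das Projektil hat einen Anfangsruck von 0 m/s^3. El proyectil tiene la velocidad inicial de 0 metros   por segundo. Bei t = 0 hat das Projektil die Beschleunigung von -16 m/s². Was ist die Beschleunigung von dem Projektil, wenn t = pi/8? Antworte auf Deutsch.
Wir müssen die Stammfunktion unserer Gleichung für den Snap s(t) = 256·cos(4·t) 2-mal finden. Mit ∫s(t)dt und Anwendung von j(0) = 0, finden wir j(t) = 64·sin(4·t). Durch Integration von dem Ruck und Verwendung der Anfangsbedingung a(0) = -16, erhalten wir a(t) = -16·cos(4·t). Aus der Gleichung für die Beschleunigung a(t) = -16·cos(4·t), setzen wir t = pi/8 ein und erhalten a = 0.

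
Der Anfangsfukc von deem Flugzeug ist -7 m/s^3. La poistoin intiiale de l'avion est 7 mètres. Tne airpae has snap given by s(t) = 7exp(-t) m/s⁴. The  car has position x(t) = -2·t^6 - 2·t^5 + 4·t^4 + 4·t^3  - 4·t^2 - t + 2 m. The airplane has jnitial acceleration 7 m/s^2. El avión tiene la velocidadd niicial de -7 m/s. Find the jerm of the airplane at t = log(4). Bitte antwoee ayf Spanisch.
Necesitamos integrar nuestra ecuación del snap s(t) = 7·exp(-t) 1 vez. Integrando el snap y usando la condición inicial j(0) = -7, obtenemos j(t) = -7·exp(-t). De la ecuación de la sacudida j(t) = -7·exp(-t), sustituimos t = log(4) para obtener j = -7/4.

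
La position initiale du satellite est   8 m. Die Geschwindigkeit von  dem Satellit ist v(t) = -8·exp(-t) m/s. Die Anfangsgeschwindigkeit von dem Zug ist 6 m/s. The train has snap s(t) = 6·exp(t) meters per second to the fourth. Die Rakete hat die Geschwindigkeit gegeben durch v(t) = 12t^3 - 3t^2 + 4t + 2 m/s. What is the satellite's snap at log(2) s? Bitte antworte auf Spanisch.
Partiendo de la velocidad v(t) = -8·exp(-t), tomamos 3 derivadas. Tomando d/dt de v(t), encontramos a(t) = 8·exp(-t). La derivada de la aceleración da la sacudida: j(t) = -8·exp(-t). Derivando la sacudida, obtenemos el snap: s(t) = 8·exp(-t). Tenemos el snap s(t) = 8·exp(-t). Sustituyendo t = log(2): s(log(2)) = 4.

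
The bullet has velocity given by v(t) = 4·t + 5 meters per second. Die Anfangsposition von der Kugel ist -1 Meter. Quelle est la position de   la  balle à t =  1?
Nous devons intégrer notre équation de la vitesse v(t) = 4·t + 5 1 fois. En intégrant la vitesse et en utilisant la condition initiale x(0) = -1, nous obtenons x(t) = 2·t^2 + 5·t - 1. De l'équation de la position x(t) = 2·t^2 + 5·t - 1, nous substituons t = 1 pour obtenir x = 6.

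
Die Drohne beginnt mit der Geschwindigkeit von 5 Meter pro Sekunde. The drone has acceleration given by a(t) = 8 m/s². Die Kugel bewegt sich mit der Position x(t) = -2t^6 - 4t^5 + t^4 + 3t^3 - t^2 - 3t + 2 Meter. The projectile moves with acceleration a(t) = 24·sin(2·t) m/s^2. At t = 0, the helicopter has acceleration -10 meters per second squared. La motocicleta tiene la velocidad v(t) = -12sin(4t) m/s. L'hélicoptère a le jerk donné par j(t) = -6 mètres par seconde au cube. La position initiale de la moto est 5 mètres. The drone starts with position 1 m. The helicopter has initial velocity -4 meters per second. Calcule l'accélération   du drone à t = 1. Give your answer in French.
Nous avons l'accélération a(t) = 8. En substituant t = 1: a(1) = 8.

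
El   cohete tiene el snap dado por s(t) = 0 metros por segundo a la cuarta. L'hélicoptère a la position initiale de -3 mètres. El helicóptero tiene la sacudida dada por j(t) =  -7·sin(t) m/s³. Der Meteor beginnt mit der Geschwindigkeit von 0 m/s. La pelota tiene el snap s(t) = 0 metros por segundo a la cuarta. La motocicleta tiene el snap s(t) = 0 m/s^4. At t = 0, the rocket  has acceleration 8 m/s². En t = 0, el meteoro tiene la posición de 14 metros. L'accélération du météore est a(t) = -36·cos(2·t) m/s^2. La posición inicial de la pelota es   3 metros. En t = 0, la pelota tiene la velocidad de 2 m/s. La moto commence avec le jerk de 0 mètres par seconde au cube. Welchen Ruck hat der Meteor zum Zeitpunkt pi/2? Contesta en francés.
En partant de l'accélération a(t) = -36·cos(2·t), nous prenons 1 dérivée. En dérivant l'accélération, nous obtenons le jerk: j(t) = 72·sin(2·t). En utilisant j(t) = 72·sin(2·t) et en substituant t = pi/2, nous trouvons j = 0.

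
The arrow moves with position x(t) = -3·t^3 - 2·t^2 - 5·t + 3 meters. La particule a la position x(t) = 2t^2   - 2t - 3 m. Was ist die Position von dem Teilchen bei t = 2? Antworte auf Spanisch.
Usando x(t) = 2·t^2 - 2·t - 3 y sustituyendo t = 2, encontramos x = 1.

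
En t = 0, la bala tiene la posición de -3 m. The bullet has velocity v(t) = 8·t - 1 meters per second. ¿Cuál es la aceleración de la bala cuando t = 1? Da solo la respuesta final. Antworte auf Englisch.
a(1) = 8.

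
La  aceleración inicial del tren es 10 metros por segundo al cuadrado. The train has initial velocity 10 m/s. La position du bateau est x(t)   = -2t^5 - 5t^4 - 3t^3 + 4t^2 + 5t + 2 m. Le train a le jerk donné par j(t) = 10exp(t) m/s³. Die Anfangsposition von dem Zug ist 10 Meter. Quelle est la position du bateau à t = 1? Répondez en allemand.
Wir haben die Position x(t) = -2·t^5 - 5·t^4 - 3·t^3 + 4·t^2 + 5·t + 2. Durch Einsetzen von t = 1: x(1) = 1.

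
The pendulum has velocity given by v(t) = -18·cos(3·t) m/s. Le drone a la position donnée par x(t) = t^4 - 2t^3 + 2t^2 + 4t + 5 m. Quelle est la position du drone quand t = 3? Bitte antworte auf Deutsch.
Mit x(t) = t^4 - 2·t^3 + 2·t^2 + 4·t + 5 und Einsetzen von t = 3, finden wir x = 62.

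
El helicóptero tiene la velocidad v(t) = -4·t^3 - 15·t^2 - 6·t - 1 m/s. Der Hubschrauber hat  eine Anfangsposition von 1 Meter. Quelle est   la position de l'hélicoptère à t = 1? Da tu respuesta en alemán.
Wir müssen die Stammfunktion unserer Gleichung für die Geschwindigkeit v(t) = -4·t^3 - 15·t^2 - 6·t - 1 1-mal finden. Mit ∫v(t)dt und Anwendung von x(0) = 1, finden wir x(t) = -t^4 - 5·t^3 - 3·t^2 - t + 1. Wir haben die Position x(t) = -t^4 - 5·t^3 - 3·t^2 - t + 1. Durch Einsetzen von t = 1: x(1) = -9.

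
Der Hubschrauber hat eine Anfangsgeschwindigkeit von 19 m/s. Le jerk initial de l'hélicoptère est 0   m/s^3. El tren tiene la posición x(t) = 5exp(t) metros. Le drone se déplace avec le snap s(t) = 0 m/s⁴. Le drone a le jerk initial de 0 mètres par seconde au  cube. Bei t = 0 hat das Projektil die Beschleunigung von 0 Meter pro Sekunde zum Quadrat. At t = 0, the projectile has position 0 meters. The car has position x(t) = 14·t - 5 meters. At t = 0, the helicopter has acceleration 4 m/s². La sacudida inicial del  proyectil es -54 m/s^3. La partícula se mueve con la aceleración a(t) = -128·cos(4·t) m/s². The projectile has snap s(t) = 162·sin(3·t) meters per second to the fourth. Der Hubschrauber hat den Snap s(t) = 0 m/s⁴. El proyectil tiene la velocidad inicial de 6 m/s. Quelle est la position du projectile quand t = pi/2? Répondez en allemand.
Wir müssen die Stammfunktion unserer Gleichung für den Snap s(t) = 162·sin(3·t) 4-mal finden. Die Stammfunktion von dem Snap, mit j(0) = -54, ergibt den Ruck: j(t) = -54·cos(3·t). Das Integral von dem Ruck ist die Beschleunigung. Mit a(0) = 0 erhalten wir a(t) = -18·sin(3·t). Durch Integration von der Beschleunigung und Verwendung der Anfangsbedingung v(0) = 6, erhalten wir v(t) = 6·cos(3·t). Durch Integration von der Geschwindigkeit und Verwendung der Anfangsbedingung x(0) = 0, erhalten wir x(t) = 2·sin(3·t). Aus der Gleichung für die Position x(t) = 2·sin(3·t), setzen wir t = pi/2 ein und erhalten x = -2.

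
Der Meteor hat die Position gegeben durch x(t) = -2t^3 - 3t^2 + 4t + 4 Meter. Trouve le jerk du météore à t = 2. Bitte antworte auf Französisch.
En partant de la position x(t) = -2·t^3 - 3·t^2 + 4·t + 4, nous prenons 3 dérivées. En dérivant la position, nous obtenons la vitesse: v(t) = -6·t^2 - 6·t + 4. En prenant d/dt de v(t), nous trouvons a(t) = -12·t - 6. En prenant d/dt de a(t), nous trouvons j(t) = -12. De l'équation du jerk j(t) = -12, nous substituons t = 2 pour obtenir j = -12.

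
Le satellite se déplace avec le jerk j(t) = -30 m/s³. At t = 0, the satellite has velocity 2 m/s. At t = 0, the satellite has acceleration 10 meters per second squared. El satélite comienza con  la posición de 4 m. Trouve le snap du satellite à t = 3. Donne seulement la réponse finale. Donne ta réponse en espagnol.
En t = 3, s = 0.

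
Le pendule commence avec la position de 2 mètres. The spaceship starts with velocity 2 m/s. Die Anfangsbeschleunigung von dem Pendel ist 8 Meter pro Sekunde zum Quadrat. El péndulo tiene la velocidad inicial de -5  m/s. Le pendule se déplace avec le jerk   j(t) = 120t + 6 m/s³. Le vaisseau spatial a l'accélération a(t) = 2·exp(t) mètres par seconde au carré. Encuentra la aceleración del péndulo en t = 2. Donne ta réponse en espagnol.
Debemos encontrar la antiderivada de nuestra ecuación de la sacudida j(t) = 120·t + 6 1 vez. La antiderivada de la sacudida es la aceleración. Usando a(0) = 8, obtenemos a(t) = 60·t^2 + 6·t + 8. Usando a(t) = 60·t^2 + 6·t + 8 y sustituyendo t = 2, encontramos a = 260.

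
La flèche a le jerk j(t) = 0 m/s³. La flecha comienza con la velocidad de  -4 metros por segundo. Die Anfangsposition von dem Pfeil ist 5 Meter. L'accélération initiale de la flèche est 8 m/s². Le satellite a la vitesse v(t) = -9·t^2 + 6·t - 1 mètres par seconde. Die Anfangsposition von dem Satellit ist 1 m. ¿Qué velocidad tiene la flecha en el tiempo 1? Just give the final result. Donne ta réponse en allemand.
Bei t = 1, v = 4.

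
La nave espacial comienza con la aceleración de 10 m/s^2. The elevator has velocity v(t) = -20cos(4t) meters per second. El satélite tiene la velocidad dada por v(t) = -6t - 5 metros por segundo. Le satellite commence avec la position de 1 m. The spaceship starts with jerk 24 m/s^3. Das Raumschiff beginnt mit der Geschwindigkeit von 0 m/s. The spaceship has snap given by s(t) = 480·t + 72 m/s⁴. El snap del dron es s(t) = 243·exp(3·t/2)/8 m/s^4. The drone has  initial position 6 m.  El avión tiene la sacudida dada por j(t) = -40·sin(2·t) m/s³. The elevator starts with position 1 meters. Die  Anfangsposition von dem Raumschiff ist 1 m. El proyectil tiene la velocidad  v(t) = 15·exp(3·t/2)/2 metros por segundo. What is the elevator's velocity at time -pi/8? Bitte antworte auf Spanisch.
Tenemos la velocidad v(t) = -20·cos(4·t). Sustituyendo t = -pi/8: v(-pi/8) = 0.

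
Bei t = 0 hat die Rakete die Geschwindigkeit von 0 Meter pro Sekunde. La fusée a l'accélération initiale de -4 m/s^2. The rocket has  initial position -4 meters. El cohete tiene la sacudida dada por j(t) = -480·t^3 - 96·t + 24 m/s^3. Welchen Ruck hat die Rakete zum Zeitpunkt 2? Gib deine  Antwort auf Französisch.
De l'équation du jerk j(t) = -480·t^3 - 96·t + 24, nous substituons t = 2 pour obtenir j = -4008.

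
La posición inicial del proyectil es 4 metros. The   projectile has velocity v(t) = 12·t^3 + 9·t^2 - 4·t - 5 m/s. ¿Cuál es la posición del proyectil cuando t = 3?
Partiendo de la velocidad v(t) = 12·t^3 + 9·t^2 - 4·t - 5, tomamos 1 integral. La antiderivada de la velocidad es la posición. Usando x(0) = 4, obtenemos x(t) = 3·t^4 + 3·t^3 - 2·t^2 - 5·t + 4. De la ecuación de la posición x(t) = 3·t^4 + 3·t^3 - 2·t^2 - 5·t + 4, sustituimos t = 3 para obtener x = 295.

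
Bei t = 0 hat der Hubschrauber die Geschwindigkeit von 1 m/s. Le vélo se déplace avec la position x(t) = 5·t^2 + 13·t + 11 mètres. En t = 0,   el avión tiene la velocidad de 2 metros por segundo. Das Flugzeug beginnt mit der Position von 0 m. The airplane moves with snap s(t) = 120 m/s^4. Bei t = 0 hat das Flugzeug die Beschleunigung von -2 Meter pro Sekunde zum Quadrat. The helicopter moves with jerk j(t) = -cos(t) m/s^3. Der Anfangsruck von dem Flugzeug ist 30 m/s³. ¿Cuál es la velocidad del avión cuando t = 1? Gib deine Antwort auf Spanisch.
Partiendo del snap s(t) = 120, tomamos 3 antiderivadas. La integral del snap, con j(0) = 30, da la sacudida: j(t) = 120·t + 30. Integrando la sacudida y usando la condición inicial a(0) = -2, obtenemos a(t) = 60·t^2 + 30·t - 2. La integral de la aceleración es la velocidad. Usando v(0) = 2, obtenemos v(t) = 20·t^3 + 15·t^2 - 2·t + 2. Usando v(t) = 20·t^3 + 15·t^2 - 2·t + 2 y sustituyendo t = 1, encontramos v = 35.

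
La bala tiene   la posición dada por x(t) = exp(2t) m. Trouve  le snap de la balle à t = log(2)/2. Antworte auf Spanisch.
Para resolver esto, necesitamos tomar 4 derivadas de nuestra ecuación de la posición x(t) = exp(2·t). Derivando la posición, obtenemos la velocidad: v(t) = 2·exp(2·t). La derivada de la velocidad da la aceleración: a(t) = 4·exp(2·t). Derivando la aceleración, obtenemos la sacudida: j(t) = 8·exp(2·t). Derivando la sacudida, obtenemos el snap: s(t) = 16·exp(2·t). Tenemos el snap s(t) = 16·exp(2·t). Sustituyendo t = log(2)/2: s(log(2)/2) = 32.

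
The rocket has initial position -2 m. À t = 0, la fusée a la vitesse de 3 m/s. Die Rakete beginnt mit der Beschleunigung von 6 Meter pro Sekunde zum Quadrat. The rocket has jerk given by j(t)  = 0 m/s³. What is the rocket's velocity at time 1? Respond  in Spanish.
Debemos encontrar la integral de nuestra ecuación de la sacudida j(t) = 0 2 veces. Tomando ∫j(t)dt y aplicando a(0) = 6, encontramos a(t) = 6. Integrando la aceleración y usando la condición inicial v(0) = 3, obtenemos v(t) = 6·t + 3. Usando v(t) = 6·t + 3 y sustituyendo t = 1, encontramos v = 9.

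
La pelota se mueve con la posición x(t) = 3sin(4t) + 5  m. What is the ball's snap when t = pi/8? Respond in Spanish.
Debemos derivar nuestra ecuación de la posición x(t) = 3·sin(4·t) + 5 4 veces. Tomando d/dt de x(t), encontramos v(t) = 12·cos(4·t). Derivando la velocidad, obtenemos la aceleración: a(t) = -48·sin(4·t). Derivando la aceleración, obtenemos la sacudida: j(t) = -192·cos(4·t). La derivada de la sacudida da el snap: s(t) = 768·sin(4·t). De la ecuación del snap s(t) = 768·sin(4·t), sustituimos t = pi/8 para obtener s = 768.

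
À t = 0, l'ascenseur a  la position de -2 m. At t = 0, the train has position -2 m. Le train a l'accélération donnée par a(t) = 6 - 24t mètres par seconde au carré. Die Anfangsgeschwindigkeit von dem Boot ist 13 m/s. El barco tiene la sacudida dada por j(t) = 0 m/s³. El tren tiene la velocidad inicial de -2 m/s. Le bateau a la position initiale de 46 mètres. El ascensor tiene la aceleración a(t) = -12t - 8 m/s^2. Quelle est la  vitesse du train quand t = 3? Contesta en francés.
Nous devons trouver la primitive de notre équation de l'accélération a(t) = 6 - 24·t 1 fois. En prenant ∫a(t)dt et en appliquant v(0) = -2, nous trouvons v(t) = -12·t^2 + 6·t - 2. Nous avons la vitesse v(t) = -12·t^2 + 6·t - 2. En substituant t = 3: v(3) = -92.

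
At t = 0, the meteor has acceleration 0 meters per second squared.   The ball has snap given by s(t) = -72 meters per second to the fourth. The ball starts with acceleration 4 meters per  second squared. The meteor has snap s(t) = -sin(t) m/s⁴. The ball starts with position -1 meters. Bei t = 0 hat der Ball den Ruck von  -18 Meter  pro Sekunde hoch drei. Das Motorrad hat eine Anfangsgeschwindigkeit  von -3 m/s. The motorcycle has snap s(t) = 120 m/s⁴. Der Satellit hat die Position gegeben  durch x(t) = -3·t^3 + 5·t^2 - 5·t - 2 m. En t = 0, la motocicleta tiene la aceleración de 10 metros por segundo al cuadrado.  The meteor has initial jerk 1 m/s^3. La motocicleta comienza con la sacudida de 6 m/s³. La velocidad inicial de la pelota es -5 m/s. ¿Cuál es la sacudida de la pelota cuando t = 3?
Partiendo del snap s(t) = -72, tomamos 1 antiderivada. Tomando ∫s(t)dt y aplicando j(0) = -18, encontramos j(t) = -72·t - 18. Usando j(t) = -72·t - 18 y sustituyendo t = 3, encontramos j = -234.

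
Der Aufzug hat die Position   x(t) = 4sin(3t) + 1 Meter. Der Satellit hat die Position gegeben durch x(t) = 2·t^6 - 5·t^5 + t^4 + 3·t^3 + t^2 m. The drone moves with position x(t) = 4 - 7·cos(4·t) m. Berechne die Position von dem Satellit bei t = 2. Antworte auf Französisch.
De l'équation de la position x(t) = 2·t^6 - 5·t^5 + t^4 + 3·t^3 + t^2, nous substituons t = 2 pour obtenir x = 12.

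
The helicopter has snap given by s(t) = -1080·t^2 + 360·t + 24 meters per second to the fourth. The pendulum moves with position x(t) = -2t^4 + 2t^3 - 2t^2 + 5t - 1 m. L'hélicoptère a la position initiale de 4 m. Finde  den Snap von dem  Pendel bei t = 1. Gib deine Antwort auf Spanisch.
Para resolver esto, necesitamos tomar 4 derivadas de nuestra ecuación de la posición x(t) = -2·t^4 + 2·t^3 - 2·t^2 + 5·t - 1. Tomando d/dt de x(t), encontramos v(t) = -8·t^3 + 6·t^2 - 4·t + 5. Tomando d/dt de v(t), encontramos a(t) = -24·t^2 + 12·t - 4. Tomando d/dt de a(t), encontramos j(t) = 12 - 48·t. Derivando la sacudida, obtenemos el snap: s(t) = -48. De la ecuación del snap s(t) = -48, sustituimos t = 1 para obtener s = -48.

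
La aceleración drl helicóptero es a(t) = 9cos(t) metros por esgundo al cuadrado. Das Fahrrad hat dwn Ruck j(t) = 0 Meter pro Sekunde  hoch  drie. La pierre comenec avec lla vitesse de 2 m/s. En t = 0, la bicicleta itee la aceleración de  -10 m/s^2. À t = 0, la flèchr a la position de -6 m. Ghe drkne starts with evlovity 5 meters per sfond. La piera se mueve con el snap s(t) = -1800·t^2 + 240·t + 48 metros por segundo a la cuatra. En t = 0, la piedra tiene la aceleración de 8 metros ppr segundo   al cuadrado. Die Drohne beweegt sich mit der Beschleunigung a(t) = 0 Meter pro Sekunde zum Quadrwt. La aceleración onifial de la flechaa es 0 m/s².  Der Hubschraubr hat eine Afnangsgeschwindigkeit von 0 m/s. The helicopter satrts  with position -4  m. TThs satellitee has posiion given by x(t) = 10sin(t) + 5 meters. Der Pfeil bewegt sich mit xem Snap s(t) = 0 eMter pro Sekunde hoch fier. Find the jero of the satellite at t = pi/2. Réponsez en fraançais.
Nous devons dériver notre équation de la position x(t) = 10·sin(t) + 5 3 fois. En prenant d/dt de x(t), nous trouvons v(t) = 10·cos(t). En prenant d/dt de v(t), nous trouvons a(t) = -10·sin(t). En prenant d/dt de a(t), nous trouvons j(t) = -10·cos(t). En utilisant j(t) = -10·cos(t) et en substituant t = pi/2, nous trouvons j = 0.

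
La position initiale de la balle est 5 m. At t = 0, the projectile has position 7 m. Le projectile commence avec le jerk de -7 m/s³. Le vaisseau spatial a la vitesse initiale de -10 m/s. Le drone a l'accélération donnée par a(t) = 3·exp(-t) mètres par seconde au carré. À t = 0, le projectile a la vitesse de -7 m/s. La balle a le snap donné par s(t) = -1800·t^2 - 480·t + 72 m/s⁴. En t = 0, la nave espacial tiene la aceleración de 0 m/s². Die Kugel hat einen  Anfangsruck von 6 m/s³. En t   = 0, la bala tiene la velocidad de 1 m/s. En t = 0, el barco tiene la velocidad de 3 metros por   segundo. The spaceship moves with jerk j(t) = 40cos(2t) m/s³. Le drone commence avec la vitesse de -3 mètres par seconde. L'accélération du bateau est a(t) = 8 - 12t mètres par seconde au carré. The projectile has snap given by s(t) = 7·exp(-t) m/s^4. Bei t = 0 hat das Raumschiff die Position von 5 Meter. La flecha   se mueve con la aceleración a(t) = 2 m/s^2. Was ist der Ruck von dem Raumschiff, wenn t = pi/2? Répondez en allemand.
Wir haben den Ruck j(t) = 40·cos(2·t). Durch Einsetzen von t = pi/2: j(pi/2) = -40.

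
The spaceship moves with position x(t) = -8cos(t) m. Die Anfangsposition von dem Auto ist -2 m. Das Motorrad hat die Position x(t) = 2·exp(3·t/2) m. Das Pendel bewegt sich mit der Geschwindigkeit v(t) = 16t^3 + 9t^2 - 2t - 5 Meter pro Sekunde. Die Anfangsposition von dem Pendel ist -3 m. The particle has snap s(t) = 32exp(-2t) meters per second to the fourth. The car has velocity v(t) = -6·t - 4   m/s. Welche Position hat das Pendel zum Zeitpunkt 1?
Wir müssen unsere Gleichung für die Geschwindigkeit v(t) = 16·t^3 + 9·t^2 - 2·t - 5 1-mal integrieren. Mit ∫v(t)dt und Anwendung von x(0) = -3, finden wir x(t) = 4·t^4 + 3·t^3 - t^2 - 5·t - 3. Aus der Gleichung für die Position x(t) = 4·t^4 + 3·t^3 - t^2 - 5·t - 3, setzen wir t = 1 ein und erhalten x = -2.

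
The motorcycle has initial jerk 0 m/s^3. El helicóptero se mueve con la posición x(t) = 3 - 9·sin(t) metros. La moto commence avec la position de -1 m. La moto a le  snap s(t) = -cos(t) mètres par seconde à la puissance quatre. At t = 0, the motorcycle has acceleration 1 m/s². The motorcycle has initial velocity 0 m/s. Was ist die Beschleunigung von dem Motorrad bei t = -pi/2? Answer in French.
Pour résoudre ceci, nous devons prendre 2 primitives de notre équation du snap s(t) = -cos(t). La primitive du snap est le jerk. En utilisant j(0) = 0, nous obtenons j(t) = -sin(t). L'intégrale du jerk est l'accélération. En utilisant a(0) = 1, nous obtenons a(t) = cos(t). En utilisant a(t) = cos(t) et en substituant t = -pi/2, nous trouvons a = 0.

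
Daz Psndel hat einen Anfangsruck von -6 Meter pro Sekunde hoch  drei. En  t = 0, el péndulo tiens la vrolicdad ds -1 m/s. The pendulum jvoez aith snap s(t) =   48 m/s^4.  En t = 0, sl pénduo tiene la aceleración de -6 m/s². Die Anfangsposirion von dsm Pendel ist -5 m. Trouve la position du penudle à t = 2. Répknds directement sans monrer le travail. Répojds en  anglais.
The answer is 5.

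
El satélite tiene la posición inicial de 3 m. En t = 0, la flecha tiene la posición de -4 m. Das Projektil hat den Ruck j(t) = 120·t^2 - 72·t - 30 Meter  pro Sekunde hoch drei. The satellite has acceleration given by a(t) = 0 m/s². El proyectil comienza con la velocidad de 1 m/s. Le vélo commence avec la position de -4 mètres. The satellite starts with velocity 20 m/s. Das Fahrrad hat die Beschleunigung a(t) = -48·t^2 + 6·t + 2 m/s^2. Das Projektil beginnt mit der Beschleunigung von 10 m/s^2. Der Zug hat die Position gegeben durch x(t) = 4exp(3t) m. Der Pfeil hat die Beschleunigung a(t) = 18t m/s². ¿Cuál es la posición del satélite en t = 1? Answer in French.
Nous devons intégrer notre équation de l'accélération a(t) = 0 2 fois. En prenant ∫a(t)dt et en appliquant v(0) = 20, nous trouvons v(t) = 20. En intégrant la vitesse et en utilisant la condition initiale x(0) = 3, nous obtenons x(t) = 20·t + 3. De l'équation de la position x(t) = 20·t + 3, nous substituons t = 1 pour obtenir x = 23.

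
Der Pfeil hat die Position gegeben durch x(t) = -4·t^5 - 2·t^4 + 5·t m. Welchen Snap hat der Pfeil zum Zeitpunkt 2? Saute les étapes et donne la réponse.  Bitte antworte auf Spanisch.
En t = 2, s = -1008.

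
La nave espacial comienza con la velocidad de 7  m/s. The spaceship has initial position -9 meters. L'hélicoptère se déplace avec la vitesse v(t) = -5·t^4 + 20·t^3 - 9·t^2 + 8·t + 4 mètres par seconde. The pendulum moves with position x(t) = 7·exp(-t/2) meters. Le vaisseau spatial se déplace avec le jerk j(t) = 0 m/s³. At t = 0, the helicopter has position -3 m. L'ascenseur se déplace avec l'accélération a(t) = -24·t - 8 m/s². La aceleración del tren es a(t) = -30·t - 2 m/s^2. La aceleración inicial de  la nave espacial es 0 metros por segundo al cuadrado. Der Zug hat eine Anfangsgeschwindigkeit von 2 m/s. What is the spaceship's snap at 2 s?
Starting from jerk j(t) = 0, we take 1 derivative. Taking d/dt of j(t), we find s(t) = 0. From the given snap equation s(t) = 0, we substitute t = 2 to get s = 0.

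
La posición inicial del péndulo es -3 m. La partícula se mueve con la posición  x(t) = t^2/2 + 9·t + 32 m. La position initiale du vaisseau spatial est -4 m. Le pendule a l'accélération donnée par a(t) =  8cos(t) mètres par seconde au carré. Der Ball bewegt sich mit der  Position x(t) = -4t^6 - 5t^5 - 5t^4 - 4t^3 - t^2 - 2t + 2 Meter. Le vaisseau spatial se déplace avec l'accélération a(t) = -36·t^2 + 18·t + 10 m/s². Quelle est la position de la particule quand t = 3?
En utilisant x(t) = t^2/2 + 9·t + 32 et en substituant t = 3, nous trouvons x = 127/2.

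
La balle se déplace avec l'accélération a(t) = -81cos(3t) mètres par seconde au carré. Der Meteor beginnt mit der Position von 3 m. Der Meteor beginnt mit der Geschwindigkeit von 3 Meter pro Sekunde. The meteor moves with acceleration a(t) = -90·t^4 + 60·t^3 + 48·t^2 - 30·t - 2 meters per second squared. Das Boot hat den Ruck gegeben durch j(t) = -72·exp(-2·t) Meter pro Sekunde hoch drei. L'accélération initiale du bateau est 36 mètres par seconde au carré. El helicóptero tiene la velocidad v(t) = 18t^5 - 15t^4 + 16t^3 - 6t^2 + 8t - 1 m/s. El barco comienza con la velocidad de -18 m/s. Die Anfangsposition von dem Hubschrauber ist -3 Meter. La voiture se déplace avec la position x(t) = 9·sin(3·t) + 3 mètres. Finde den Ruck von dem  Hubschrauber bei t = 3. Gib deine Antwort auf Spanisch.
Debemos derivar nuestra ecuación de la velocidad v(t) = 18·t^5 - 15·t^4 + 16·t^3 - 6·t^2 + 8·t - 1 2 veces. Tomando d/dt de v(t), encontramos a(t) = 90·t^4 - 60·t^3 + 48·t^2 - 12·t + 8. Tomando d/dt de a(t), encontramos j(t) = 360·t^3 - 180·t^2 + 96·t - 12. Usando j(t) = 360·t^3 - 180·t^2 + 96·t - 12 y sustituyendo t = 3, encontramos j = 8376.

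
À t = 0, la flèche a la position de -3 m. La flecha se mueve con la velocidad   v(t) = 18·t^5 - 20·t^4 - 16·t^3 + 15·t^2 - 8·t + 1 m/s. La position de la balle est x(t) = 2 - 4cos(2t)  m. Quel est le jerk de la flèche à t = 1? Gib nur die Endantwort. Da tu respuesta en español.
j(1) = 54.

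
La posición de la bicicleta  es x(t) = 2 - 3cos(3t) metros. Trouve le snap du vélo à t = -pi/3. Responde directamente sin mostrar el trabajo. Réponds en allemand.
Die Antwort ist 243.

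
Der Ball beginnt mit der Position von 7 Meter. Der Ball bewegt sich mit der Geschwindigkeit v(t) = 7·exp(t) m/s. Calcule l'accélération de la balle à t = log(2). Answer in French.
Nous devons dériver notre équation de la vitesse v(t) = 7·exp(t) 1 fois. En dérivant la vitesse, nous obtenons l'accélération: a(t) = 7·exp(t). De l'équation de l'accélération a(t) = 7·exp(t), nous substituons t = log(2) pour obtenir a = 14.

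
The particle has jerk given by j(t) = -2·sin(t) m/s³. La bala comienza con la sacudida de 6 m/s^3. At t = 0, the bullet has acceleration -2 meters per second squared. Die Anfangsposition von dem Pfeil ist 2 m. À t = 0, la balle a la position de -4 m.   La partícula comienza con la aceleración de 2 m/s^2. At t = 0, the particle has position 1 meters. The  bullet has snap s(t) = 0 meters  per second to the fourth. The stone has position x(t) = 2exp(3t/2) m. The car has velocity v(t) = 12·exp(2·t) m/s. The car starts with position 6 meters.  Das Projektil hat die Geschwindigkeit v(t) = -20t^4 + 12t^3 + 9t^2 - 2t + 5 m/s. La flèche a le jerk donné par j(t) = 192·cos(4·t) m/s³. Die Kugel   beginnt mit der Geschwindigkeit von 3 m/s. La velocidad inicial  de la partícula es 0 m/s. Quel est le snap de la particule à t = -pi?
Pour résoudre ceci, nous devons prendre 1 dérivée de notre équation du jerk j(t) = -2·sin(t). En dérivant le jerk, nous obtenons le snap: s(t) = -2·cos(t). En utilisant s(t) = -2·cos(t) et en substituant t = -pi, nous trouvons s = 2.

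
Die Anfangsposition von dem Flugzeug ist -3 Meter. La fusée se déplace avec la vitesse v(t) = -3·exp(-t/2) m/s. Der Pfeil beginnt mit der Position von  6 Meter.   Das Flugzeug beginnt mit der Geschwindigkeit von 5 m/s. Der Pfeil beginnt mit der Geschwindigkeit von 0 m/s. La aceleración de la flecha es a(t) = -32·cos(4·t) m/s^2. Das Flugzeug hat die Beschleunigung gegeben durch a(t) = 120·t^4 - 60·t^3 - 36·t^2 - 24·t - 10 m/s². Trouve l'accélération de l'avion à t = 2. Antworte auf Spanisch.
De la ecuación de la aceleración a(t) = 120·t^4 - 60·t^3 - 36·t^2 - 24·t - 10, sustituimos t = 2 para obtener a = 1238.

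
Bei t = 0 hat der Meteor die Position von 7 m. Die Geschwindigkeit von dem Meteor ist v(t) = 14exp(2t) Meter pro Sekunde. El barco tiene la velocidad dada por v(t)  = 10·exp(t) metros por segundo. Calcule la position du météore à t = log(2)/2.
Nous devons trouver l'intégrale de notre équation de la vitesse v(t) = 14·exp(2·t) 1 fois. L'intégrale de la vitesse, avec x(0) = 7, donne la position: x(t) = 7·exp(2·t). De l'équation de la position x(t) = 7·exp(2·t), nous substituons t = log(2)/2 pour obtenir x = 14.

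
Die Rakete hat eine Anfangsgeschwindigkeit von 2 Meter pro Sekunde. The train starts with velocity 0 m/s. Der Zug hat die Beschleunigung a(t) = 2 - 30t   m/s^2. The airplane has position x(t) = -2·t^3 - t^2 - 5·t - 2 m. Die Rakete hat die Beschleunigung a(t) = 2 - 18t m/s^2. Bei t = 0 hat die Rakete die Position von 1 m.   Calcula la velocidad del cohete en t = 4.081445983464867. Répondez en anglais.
To solve this, we need to take 1 integral of our acceleration equation a(t) = 2 - 18·t. Integrating acceleration and using the initial condition v(0) = 2, we get v(t) = -9·t^2 + 2·t + 2. We have velocity v(t) = -9·t^2 + 2·t + 2. Substituting t = 4.081445983464867: v(4.081445983464867) = -139.760919876544.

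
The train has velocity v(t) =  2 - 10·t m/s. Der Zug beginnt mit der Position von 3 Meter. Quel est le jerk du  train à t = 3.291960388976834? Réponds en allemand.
Ausgehend von der Geschwindigkeit v(t) = 2 - 10·t, nehmen wir 2 Ableitungen. Mit d/dt von v(t) finden wir a(t) = -10. Mit d/dt von a(t) finden wir j(t) = 0. Aus der Gleichung für den Ruck j(t) = 0, setzen wir t = 3.291960388976834 ein und erhalten j = 0.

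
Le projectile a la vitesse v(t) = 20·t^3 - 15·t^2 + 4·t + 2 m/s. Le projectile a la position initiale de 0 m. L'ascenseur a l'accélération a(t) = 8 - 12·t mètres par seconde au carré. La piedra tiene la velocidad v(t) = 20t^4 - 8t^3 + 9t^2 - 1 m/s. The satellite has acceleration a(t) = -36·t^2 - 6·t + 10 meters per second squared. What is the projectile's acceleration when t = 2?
To solve this, we need to take 1 derivative of our velocity equation v(t) = 20·t^3 - 15·t^2 + 4·t + 2. The derivative of velocity gives acceleration: a(t) = 60·t^2 - 30·t + 4. Using a(t) = 60·t^2 - 30·t + 4 and substituting t = 2, we find a = 184.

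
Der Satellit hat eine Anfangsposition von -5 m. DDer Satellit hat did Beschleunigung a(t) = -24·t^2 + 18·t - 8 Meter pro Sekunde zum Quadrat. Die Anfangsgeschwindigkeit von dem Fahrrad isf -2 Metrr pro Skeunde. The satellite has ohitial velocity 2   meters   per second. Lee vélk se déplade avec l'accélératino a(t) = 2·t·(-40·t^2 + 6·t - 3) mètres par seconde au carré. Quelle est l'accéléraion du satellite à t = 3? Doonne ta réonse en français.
En utilisant a(t) = -24·t^2 + 18·t - 8 et en substituant t = 3, nous trouvons a = -170.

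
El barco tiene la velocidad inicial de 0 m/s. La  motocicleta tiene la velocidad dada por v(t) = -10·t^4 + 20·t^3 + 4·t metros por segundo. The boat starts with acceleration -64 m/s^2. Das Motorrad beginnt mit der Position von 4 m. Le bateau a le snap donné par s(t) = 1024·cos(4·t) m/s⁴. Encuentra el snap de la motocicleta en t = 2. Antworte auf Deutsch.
Ausgehend von der Geschwindigkeit v(t) = -10·t^4 + 20·t^3 + 4·t, nehmen wir 3 Ableitungen. Durch Ableiten von der Geschwindigkeit erhalten wir die Beschleunigung: a(t) = -40·t^3 + 60·t^2 + 4. Mit d/dt von a(t) finden wir j(t) = -120·t^2 + 120·t. Durch Ableiten von dem Ruck erhalten wir den Snap: s(t) = 120 - 240·t. Mit s(t) = 120 - 240·t und Einsetzen von t = 2, finden wir s = -360.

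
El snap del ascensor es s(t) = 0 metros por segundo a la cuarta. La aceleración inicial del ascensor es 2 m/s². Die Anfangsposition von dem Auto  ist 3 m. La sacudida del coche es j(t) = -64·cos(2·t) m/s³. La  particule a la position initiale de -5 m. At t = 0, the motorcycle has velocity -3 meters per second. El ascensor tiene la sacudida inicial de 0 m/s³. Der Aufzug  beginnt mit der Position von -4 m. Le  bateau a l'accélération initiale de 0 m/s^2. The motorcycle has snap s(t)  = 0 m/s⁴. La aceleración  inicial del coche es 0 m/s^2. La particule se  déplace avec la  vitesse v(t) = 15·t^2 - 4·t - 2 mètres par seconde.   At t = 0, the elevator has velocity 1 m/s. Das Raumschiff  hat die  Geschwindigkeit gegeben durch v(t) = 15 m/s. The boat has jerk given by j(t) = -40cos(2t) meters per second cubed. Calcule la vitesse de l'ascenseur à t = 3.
Nous devons intégrer notre équation du snap s(t) = 0 3 fois. En prenant ∫s(t)dt et en appliquant j(0) = 0, nous trouvons j(t) = 0. La primitive du jerk est l'accélération. En utilisant a(0) = 2, nous obtenons a(t) = 2. En intégrant l'accélération et en utilisant la condition initiale v(0) = 1, nous obtenons v(t) = 2·t + 1. De l'équation de la vitesse v(t) = 2·t + 1, nous substituons t = 3 pour obtenir v = 7.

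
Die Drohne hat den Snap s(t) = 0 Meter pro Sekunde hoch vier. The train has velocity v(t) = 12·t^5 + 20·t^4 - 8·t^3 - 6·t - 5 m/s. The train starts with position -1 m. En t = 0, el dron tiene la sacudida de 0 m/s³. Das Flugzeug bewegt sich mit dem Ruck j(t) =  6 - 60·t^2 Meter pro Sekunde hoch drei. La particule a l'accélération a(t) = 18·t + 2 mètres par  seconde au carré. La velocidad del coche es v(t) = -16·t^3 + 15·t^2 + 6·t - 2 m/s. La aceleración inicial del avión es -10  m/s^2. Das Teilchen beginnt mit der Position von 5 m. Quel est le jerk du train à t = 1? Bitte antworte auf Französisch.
En partant de la vitesse v(t) = 12·t^5 + 20·t^4 - 8·t^3 - 6·t - 5, nous prenons 2 dérivées. La dérivée de la vitesse donne l'accélération: a(t) = 60·t^4 + 80·t^3 - 24·t^2 - 6. La dérivée de l'accélération donne le jerk: j(t) = 240·t^3 + 240·t^2 - 48·t. En utilisant j(t) = 240·t^3 + 240·t^2 - 48·t et en substituant t = 1, nous trouvons j = 432.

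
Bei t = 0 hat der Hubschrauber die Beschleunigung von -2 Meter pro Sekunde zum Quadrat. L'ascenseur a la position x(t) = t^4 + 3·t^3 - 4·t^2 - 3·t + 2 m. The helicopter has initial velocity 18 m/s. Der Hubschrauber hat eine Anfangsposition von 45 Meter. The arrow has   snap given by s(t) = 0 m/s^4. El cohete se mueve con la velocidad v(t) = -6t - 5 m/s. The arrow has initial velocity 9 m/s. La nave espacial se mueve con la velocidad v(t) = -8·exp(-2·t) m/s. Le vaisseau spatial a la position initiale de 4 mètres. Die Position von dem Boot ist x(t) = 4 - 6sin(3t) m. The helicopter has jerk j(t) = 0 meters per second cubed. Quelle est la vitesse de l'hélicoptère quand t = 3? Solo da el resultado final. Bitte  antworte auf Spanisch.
En t = 3, v = 12.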